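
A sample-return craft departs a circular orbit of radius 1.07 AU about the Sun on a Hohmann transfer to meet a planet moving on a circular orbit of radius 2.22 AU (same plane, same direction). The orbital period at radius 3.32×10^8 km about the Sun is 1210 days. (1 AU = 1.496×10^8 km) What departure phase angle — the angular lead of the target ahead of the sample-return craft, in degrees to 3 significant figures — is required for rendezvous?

φ = 65.2°

From Kepler's third law T² = 4π²r³/μ at r = 3.32×10^8 km, T = 1210 days = 1210 × 86400 s = 1.04544×10^8 s: μ = 4π²r³/T² = 1.32183×10^11 km³/s².
In km: r₁ = 1.07 × 1.496×10^8 = 1.60072×10^8 km; r₂ = 2.22 × 1.496×10^8 = 3.32112×10^8 km.
The Hohmann ellipse has a_t = (r₁ + r₂)/2 = 2.46092×10^8 km.
The half-period of the transfer ellipse is t = π√(a_t³/μ) = 3.336×10^7 s.
Target angular speed ω₂ = √(μ/r₂³) = 6.007×10^-8 rad/s.
Angle swept by the target during transfer: ω₂·t = 2.004 rad = 114.8°.
The sample-return craft traverses 180° on the transfer ellipse, so the target must lead by 180° − 114.8° = 65.2°.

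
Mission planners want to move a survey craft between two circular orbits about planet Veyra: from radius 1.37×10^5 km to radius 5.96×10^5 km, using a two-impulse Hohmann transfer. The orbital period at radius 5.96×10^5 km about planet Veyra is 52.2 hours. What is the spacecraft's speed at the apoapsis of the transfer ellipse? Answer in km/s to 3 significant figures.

v = 12.2 km/s

From Kepler's third law T² = 4π²r³/μ at r = 5.96×10^5 km, T = 52.2 hours = 52.2 × 3600 s = 1.8792×10^5 s: μ = 4π²r³/T² = 2.36675×10^8 km³/s².
Transfer-ellipse semi-major axis a_t = (r₁ + r₂)/2 = (1.370×10^5 + 5.960×10^5)/2 = 3.665×10^5 km.
At apoapsis, r = 5.960×10^5 km.
From the vis-viva equation, v = √[μ(2/r − 1/a_t)] = 12.18 km/s.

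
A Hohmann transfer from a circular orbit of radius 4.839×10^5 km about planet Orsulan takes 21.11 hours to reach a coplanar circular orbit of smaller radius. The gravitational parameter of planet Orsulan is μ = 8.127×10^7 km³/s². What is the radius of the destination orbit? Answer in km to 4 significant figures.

r₂ = 2.407×10^5 km

Transfer time t = 21.11 hours = 75996 s, and t = π√(a_t³/μ).
So a_t = (μ t²/π²)^(1/3) = (8.127×10^7 × (75996)² / π²)^(1/3) = 3.6230×10^5 km.
Since a_t = (r₁ + r₂)/2, r₂ = 2a_t − r₁ = 2×3.6230×10^5 − 4.839×10^5 = 2.407×10^5 km.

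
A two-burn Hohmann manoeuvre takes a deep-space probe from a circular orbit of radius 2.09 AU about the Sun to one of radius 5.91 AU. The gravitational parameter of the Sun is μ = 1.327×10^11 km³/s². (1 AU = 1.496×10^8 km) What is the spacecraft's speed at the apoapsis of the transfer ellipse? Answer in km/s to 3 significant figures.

v = 8.86 km/s

In km: r₁ = 2.09 × 1.496×10^8 = 3.12664×10^8 km; r₂ = 5.91 × 1.496×10^8 = 8.84136×10^8 km.
The Hohmann ellipse has a_t = (r₁ + r₂)/2 = 5.984×10^8 km.
The apoapsis of the transfer ellipse is at r = 8.84136×10^8 km.
Vis-viva: v = √[μ(2/r − 1/a_t)] = √[1.327×10^11 × (2/8.84136×10^8 − 1/5.984×10^8)] = 8.856 km/s.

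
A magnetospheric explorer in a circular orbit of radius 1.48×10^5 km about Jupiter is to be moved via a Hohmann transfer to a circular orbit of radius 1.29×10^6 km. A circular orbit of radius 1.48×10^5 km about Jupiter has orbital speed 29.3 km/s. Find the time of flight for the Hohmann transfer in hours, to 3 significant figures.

t = 47.2 hours

From the circular-orbit relation v² = μ/r at r = 1.48×10^5 km: μ = v²r = (29.3)² × 1.48×10^5 = 1.27057×10^8 km³/s².
The Hohmann ellipse has a_t = (r₁ + r₂)/2 = 7.190×10^5 km.
Transfer time t = π√(a_t³/μ) = π√((7.190×10^5)³ / 1.27057×10^8) = 1.699×10^5 s.
Converting: 1.699×10^5 s ÷ 3600 s/hour = 47.2 hours.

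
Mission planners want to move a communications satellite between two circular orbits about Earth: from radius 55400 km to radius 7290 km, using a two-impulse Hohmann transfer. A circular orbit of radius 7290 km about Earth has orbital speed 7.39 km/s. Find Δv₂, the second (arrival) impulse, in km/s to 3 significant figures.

Δv₂ = 2.43 km/s

From the circular-orbit relation v² = μ/r at r = 7290 km: μ = v²r = (7.39)² × 7290 = 3.98122×10^5 km³/s².
Transfer-ellipse semi-major axis a_t = (r₁ + r₂)/2 = (55400 + 7290)/2 = 31345 km.
Circular speed at r = 7290 km: v_c = √(μ/r) = 7.390 km/s.
Vis-viva on the transfer ellipse at r = 7290 km gives v_t = √[μ(2/r − 1/a_t)] = 9.825 km/s.
Δv₂ = |v_t − v_c| = |9.825 − 7.390| = 2.435 km/s.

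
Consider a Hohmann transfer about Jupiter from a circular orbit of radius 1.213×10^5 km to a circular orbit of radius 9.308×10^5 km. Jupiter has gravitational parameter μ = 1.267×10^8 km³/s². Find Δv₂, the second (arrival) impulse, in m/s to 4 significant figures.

Transfer-ellipse semi-major axis a_t = (r₁ + r₂)/2 = (1.213×10^5 + 9.308×10^5)/2 = 5.2605×10^5 km.
Circular speed at r = 9.308×10^5 km: v_c = √(μ/r) = 11.667 km/s.
Vis-viva on the transfer ellipse at r = 9.308×10^5 km gives v_t = √[μ(2/r − 1/a_t)] = 5.6024 km/s.
Δv₂ = |v_t − v_c| = |5.6024 − 11.667| = 6.065 km/s.

Δv₂ = 6065 m/s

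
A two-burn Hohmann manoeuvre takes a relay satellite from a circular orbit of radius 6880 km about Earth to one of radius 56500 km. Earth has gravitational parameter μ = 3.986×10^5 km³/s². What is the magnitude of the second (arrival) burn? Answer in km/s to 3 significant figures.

Δv₂ = 1.42 km/s

The Hohmann ellipse has a_t = (r₁ + r₂)/2 = 31690 km.
Circular speed at r = 56500 km: v_c = √(μ/r) = 2.65610 km/s.
Vis-viva on the transfer ellipse at r = 56500 km gives v_t = √[μ(2/r − 1/a_t)] = 1.23759 km/s.
Δv₂ = |v_t − v_c| = |1.23759 − 2.65610| = 1.419 km/s.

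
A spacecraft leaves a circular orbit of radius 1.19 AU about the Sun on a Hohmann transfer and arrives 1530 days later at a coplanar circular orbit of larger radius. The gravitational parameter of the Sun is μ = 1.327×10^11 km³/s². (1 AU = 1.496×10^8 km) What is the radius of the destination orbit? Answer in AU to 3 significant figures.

In km: r₁ = 1.19 × 1.496×10^8 = 1.78024×10^8 km.
Transfer time t = 1530 days = 1.32192×10^8 s, and t = π√(a_t³/μ).
So a_t = (μ t²/π²)^(1/3) = (1.327×10^11 × (1.32192×10^8)² / π²)^(1/3) = 6.1706×10^8 km.
Since a_t = (r₁ + r₂)/2, r₂ = 2a_t − r₁ = 2×6.1706×10^8 − 1.78024×10^8 = 1.056096×10^9 km.
In AU: r₂ = 1.056096×10^9 / 1.496×10^8 = 7.06 AU.

r₂ = 7.06 AU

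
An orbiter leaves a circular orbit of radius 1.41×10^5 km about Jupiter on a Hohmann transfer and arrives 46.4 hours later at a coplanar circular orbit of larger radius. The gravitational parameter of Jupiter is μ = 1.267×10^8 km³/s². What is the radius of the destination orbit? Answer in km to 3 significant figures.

r₂ = 1.28×10^6 km

Transfer time t = 46.4 hours = 1.6704×10^5 s, and t = π√(a_t³/μ).
So a_t = (μ t²/π²)^(1/3) = (1.267×10^8 × (1.6704×10^5)² / π²)^(1/3) = 7.1019×10^5 km.
Since a_t = (r₁ + r₂)/2, r₂ = 2a_t − r₁ = 2×7.1019×10^5 − 1.410×10^5 = 1.27938×10^6 km.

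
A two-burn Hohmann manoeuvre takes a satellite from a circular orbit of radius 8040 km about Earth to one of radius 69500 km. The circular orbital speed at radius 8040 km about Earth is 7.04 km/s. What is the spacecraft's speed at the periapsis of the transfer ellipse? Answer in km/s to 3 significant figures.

From the circular-orbit relation v² = μ/r at r = 8040 km: μ = v²r = (7.04)² × 8040 = 3.98475×10^5 km³/s².
Transfer-ellipse semi-major axis a_t = (r₁ + r₂)/2 = (8040 + 69500)/2 = 38770 km.
The periapsis of the transfer ellipse is at r = 8040 km.
Applying v² = μ(2/r − 1/a_t): v = 9.426 km/s.

v = 9.43 km/s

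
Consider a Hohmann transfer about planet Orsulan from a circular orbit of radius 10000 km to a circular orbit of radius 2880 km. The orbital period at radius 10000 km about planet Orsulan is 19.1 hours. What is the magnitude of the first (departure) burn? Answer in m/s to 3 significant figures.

Δv₁ = 303 m/s

From Kepler's third law T² = 4π²r³/μ at r = 10000 km, T = 19.1 hours = 19.1 × 3600 s = 68760 s: μ = 4π²r³/T² = 8350.03 km³/s².
Transfer-ellipse semi-major axis a_t = (r₁ + r₂)/2 = (10000 + 2880)/2 = 6440 km.
Circular speed at r = 10000 km: v_c = √(μ/r) = 0.9138 km/s.
Transfer-orbit speed at the same r (vis-viva, a = a_t): v_t = √[μ(2/r − 1/a_t)] = 0.6111 km/s.
Δv₁ = |v_t − v_c| = |0.6111 − 0.9138| = 0.3027 km/s.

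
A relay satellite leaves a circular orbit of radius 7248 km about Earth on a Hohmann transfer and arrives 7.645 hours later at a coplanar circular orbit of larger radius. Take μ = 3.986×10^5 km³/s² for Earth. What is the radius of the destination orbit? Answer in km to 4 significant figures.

Transfer time t = 7.645 hours = 27522 s, and t = π√(a_t³/μ).
So a_t = (μ t²/π²)^(1/3) = (3.986×10^5 × (27522)² / π²)^(1/3) = 31275 km.
Since a_t = (r₁ + r₂)/2, r₂ = 2a_t − r₁ = 2×31275 − 7248 = 55302 km.

r₂ = 55300 km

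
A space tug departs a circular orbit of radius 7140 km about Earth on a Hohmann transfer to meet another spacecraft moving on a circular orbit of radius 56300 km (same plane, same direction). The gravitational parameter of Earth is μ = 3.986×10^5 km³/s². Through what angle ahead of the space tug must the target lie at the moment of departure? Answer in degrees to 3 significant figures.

Semi-major axis of the transfer orbit: a_t = (7140 + 56300)/2 = 31720 km.
The half-period of the transfer ellipse is t = π√(a_t³/μ) = 28111 s.
Target angular speed ω₂ = √(μ/r₂³) = 4.7261×10^-5 rad/s.
Angle swept by the target during transfer: ω₂·t = 1.3286 rad = 76.12°.
Arrival is 180° from departure on the ellipse, so φ = 180° − 76.12° = 104°.

φ = 104°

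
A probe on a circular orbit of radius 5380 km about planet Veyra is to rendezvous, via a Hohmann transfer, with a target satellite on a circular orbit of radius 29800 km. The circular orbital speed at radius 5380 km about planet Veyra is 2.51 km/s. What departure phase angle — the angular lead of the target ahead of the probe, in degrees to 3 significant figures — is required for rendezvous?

From the circular-orbit relation v² = μ/r at r = 5380 km: μ = v²r = (2.51)² × 5380 = 33894.5 km³/s².
The Hohmann ellipse has a_t = (r₁ + r₂)/2 = 17590 km.
Transfer time t = π√(a_t³/μ) = 39809 s.
The target's mean motion on its circular orbit is ω₂ = √(μ/r₂³) = 3.5788×10^-5 rad/s.
Angle swept by the target during transfer: ω₂·t = 1.4247 rad = 81.63°.
Arrival is 180° from departure on the ellipse, so φ = 180° − 81.63° = 98.4°.

φ = 98.4°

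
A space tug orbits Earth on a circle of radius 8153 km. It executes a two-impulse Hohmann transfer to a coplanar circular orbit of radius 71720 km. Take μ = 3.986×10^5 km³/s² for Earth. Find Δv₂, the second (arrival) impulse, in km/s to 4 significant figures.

Transfer-ellipse semi-major axis a_t = (r₁ + r₂)/2 = (8153 + 71720)/2 = 39936.5 km.
Circular speed at r = 71720 km: v_c = √(μ/r) = 2.357 km/s.
Transfer-orbit speed at the same r (vis-viva, a = a_t): v_t = √[μ(2/r − 1/a_t)] = 1.065 km/s.
Δv₂ = |v_t − v_c| = |1.065 − 2.357| = 1.292 km/s.

Δv₂ = 1.292 km/s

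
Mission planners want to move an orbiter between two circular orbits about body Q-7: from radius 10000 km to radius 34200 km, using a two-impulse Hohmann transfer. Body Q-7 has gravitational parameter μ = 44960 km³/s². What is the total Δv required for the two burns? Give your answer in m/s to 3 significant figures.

Semi-major axis of the transfer orbit: a_t = (10000 + 34200)/2 = 22100 km.
Circular speed at r₁: v₁ = √(μ/r₁) = √(44960/10000) = 2.120377 km/s.
On the transfer ellipse at r₁, vis-viva equation gives v_p = √[μ(2/r₁ − 1/a_t)] = 2.637728 km/s.
First burn Δv₁ = |v_p − v₁| = 0.5174 km/s.
At r₂, v₂ = √(μ/r₂) = 1.1466 km/s.
Transfer-orbit speed at r₂: v_a = √[μ(2/r₂ − 1/a_t)] = 0.77127 km/s.
Second burn Δv₂ = |v₂ − v_a| = 0.3753 km/s.
Δv = Δv₁ + Δv₂ = 0.5174 + 0.3753 = 0.8927 km/s.

Δv = 893 m/s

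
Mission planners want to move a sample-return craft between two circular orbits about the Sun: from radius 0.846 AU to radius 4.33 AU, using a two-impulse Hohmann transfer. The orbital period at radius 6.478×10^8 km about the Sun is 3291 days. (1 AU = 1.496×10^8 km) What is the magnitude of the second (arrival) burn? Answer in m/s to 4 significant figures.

Δv₂ = 6130 m/s

From Kepler's third law T² = 4π²r³/μ at r = 6.478×10^8 km, T = 3291 days = 3291 × 86400 s = 2.843424×10^8 s: μ = 4π²r³/T² = 1.32739×10^11 km³/s².
In km: r₁ = 0.846 × 1.496×10^8 = 1.265616×10^8 km; r₂ = 4.33 × 1.496×10^8 = 6.47768×10^8 km.
The Hohmann ellipse has a_t = (r₁ + r₂)/2 = 3.871648×10^8 km.
On the circular orbit at r = 6.47768×10^8 km, v_c = √(μ/r) = 14.3150 km/s.
Transfer-orbit speed at the same r (vis-viva, a = a_t): v_t = √[μ(2/r − 1/a_t)] = 8.18452 km/s.
Δv₂ = |v_t − v_c| = |8.18452 − 14.3150| = 6.130 km/s.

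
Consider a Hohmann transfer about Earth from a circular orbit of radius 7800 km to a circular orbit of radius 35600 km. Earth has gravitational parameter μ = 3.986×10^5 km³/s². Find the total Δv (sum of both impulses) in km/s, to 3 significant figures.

Semi-major axis of the transfer orbit: a_t = (7800 + 35600)/2 = 21700 km.
Circular speed at r₁: v₁ = √(μ/r₁) = √(3.986×10^5/7800) = 7.1486 km/s.
On the transfer ellipse at r₁, v² = μ(2/r − 1/a) gives v_p = √[μ(2/r₁ − 1/a_t)] = 9.1562 km/s.
First burn Δv₁ = |v_p − v₁| = 2.008 km/s.
Circular speed at r₂: v₂ = √(μ/r₂) = 3.346 km/s.
Transfer-orbit speed at r₂: v_a = √[μ(2/r₂ − 1/a_t)] = 2.006 km/s.
Second burn Δv₂ = |v₂ − v_a| = 1.340 km/s.
Δv = Δv₁ + Δv₂ = 2.008 + 1.340 = 3.348 km/s.

Δv = 3.35 km/s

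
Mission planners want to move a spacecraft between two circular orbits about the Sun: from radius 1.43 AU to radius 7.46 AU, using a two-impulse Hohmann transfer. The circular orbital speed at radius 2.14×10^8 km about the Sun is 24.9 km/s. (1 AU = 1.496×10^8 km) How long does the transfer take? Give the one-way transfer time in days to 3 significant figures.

From the circular-orbit relation v² = μ/r at r = 2.14×10^8 km: μ = v²r = (24.9)² × 2.14×10^8 = 1.32682×10^11 km³/s².
In km: r₁ = 1.43 × 1.496×10^8 = 2.13928×10^8 km; r₂ = 7.46 × 1.496×10^8 = 1.116016×10^9 km.
Semi-major axis of the transfer orbit: a_t = (2.13928×10^8 + 1.116016×10^9)/2 = 6.64972×10^8 km.
Transfer time t = π√(a_t³/μ) = π√((6.64972×10^8)³ / 1.32682×10^11) = 1.479×10^8 s.
Converting: 1.479×10^8 s ÷ 86400 s/day = 1710 days.

t = 1710 days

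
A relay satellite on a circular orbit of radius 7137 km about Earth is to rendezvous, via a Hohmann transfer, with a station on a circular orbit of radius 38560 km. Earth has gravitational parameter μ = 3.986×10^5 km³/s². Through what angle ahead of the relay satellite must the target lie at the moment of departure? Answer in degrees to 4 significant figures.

Transfer-ellipse semi-major axis a_t = (r₁ + r₂)/2 = (7137 + 38560)/2 = 22848.5 km.
Transfer time t = π√(a_t³/μ) = 17190 s.
Target angular speed ω₂ = √(μ/r₂³) = 8.338×10^-5 rad/s.
Angle swept by the target during transfer: ω₂·t = 1.433 rad = 82.10°.
Arrival is 180° from departure on the ellipse, so φ = 180° − 82.10° = 97.90°.

φ = 97.90°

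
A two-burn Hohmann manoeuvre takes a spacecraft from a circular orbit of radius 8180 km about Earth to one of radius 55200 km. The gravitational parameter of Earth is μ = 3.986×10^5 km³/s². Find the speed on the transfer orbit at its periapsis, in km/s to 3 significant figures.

Transfer-ellipse semi-major axis a_t = (r₁ + r₂)/2 = (8180 + 55200)/2 = 31690 km.
The periapsis of the transfer ellipse is at r = 8180 km.
Applying v² = μ(2/r − 1/a_t): v = 9.213 km/s.

v = 9.21 km/s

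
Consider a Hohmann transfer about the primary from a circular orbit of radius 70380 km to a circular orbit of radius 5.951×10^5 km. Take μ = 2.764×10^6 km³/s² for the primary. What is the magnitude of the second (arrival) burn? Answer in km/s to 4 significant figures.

Δv₂ = 1.164 km/s

Semi-major axis of the transfer orbit: a_t = (70380 + 5.951×10^5)/2 = 3.3274×10^5 km.
On the circular orbit at r = 5.951×10^5 km, v_c = √(μ/r) = 2.155 km/s.
Transfer-orbit speed at the same r (vis-viva, a = a_t): v_t = √[μ(2/r − 1/a_t)] = 0.9912 km/s.
Δv₂ = |v_t − v_c| = |0.9912 − 2.155| = 1.164 km/s.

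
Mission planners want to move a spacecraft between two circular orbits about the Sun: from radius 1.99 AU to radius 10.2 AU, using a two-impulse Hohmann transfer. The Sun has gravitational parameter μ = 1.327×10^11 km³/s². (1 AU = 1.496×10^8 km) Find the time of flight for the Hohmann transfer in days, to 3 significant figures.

In km: r₁ = 1.99 × 1.496×10^8 = 2.97704×10^8 km; r₂ = 10.2 × 1.496×10^8 = 1.52592×10^9 km.
The Hohmann ellipse has a_t = (r₁ + r₂)/2 = 9.11812×10^8 km.
Half the transfer-orbit period gives t = π√(a_t³/μ) = 2.375×10^8 s.
Converting: 2.375×10^8 s ÷ 86400 s/day = 2750 days.

t = 2750 days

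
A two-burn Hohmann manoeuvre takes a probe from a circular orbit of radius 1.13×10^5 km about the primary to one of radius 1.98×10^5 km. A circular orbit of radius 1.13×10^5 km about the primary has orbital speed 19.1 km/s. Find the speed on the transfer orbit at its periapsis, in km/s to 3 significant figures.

From the circular-orbit relation v² = μ/r at r = 1.13×10^5 km: μ = v²r = (19.1)² × 1.13×10^5 = 4.12235×10^7 km³/s².
The Hohmann ellipse has a_t = (r₁ + r₂)/2 = 1.555×10^5 km.
The periapsis of the transfer ellipse is at r = 1.130×10^5 km.
From the vis-viva equation, v = √[μ(2/r − 1/a_t)] = 21.55 km/s.

v = 21.6 km/s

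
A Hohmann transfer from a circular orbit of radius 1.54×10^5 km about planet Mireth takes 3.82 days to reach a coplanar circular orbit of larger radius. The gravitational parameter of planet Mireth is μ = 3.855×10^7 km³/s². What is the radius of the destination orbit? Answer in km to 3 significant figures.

Transfer time t = 3.82 days = 3.30048×10^5 s, and t = π√(a_t³/μ).
So a_t = (μ t²/π²)^(1/3) = (3.855×10^7 × (3.30048×10^5)² / π²)^(1/3) = 7.5213×10^5 km.
Since a_t = (r₁ + r₂)/2, r₂ = 2a_t − r₁ = 2×7.5213×10^5 − 1.540×10^5 = 1.35026×10^6 km.

r₂ = 1.35×10^6 km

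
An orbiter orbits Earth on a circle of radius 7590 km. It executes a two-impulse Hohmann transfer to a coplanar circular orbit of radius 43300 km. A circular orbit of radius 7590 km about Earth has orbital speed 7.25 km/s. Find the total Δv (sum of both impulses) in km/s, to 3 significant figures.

From the circular-orbit relation v² = μ/r at r = 7590 km: μ = v²r = (7.25)² × 7590 = 3.98949×10^5 km³/s².
Transfer-ellipse semi-major axis a_t = (r₁ + r₂)/2 = (7590 + 43300)/2 = 25445 km.
At r₁ the circular-orbit speed is v₁ = √(μ/r₁) = 7.2500 km/s.
Transfer-orbit speed at r₁ (vis-viva equation): v_p = √[μ(2/r₁ − 1/a_t)] = 9.4576 km/s.
First burn Δv₁ = |v_p − v₁| = 2.2076 km/s.
Circular speed at r₂: v₂ = √(μ/r₂) = 3.0354 km/s.
Transfer-orbit speed at r₂: v_a = √[μ(2/r₂ − 1/a_t)] = 1.6578 km/s.
Second burn Δv₂ = |v₂ − v_a| = 1.3776 km/s.
Δv = Δv₁ + Δv₂ = 2.2076 + 1.3776 = 3.585 km/s.

Δv = 3.59 km/s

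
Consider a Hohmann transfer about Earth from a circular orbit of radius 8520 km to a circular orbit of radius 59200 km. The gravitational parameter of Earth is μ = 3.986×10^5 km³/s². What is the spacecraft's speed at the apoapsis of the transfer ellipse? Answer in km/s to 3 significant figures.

Semi-major axis of the transfer orbit: a_t = (8520 + 59200)/2 = 33860 km.
The apoapsis of the transfer ellipse is at r = 59200 km.
Applying v² = μ(2/r − 1/a_t): v = 1.302 km/s.

v = 1.30 km/s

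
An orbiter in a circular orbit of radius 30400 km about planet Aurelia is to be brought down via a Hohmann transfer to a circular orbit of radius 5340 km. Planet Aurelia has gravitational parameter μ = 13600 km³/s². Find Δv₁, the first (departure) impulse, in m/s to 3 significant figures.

Δv₁ = 303 m/s

The Hohmann ellipse has a_t = (r₁ + r₂)/2 = 17870 km.
Circular speed at r = 30400 km: v_c = √(μ/r) = 0.66886 km/s.
Transfer-orbit speed at the same r (vis-viva, a = a_t): v_t = √[μ(2/r − 1/a_t)] = 0.36563 km/s.
Δv₁ = |v_t − v_c| = |0.36563 − 0.66886| = 0.3032 km/s.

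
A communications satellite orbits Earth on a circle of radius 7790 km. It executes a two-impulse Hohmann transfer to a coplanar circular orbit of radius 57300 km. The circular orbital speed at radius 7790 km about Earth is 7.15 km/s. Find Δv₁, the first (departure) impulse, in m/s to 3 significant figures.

From the circular-orbit relation v² = μ/r at r = 7790 km: μ = v²r = (7.15)² × 7790 = 3.98244×10^5 km³/s².
The Hohmann ellipse has a_t = (r₁ + r₂)/2 = 32545 km.
On the circular orbit at r = 7790 km, v_c = √(μ/r) = 7.150 km/s.
Vis-viva on the transfer ellipse at r = 7790 km gives v_t = √[μ(2/r − 1/a_t)] = 9.487 km/s.
Δv₁ = |v_t − v_c| = |9.487 − 7.150| = 2.337 km/s.

Δv₁ = 2340 m/s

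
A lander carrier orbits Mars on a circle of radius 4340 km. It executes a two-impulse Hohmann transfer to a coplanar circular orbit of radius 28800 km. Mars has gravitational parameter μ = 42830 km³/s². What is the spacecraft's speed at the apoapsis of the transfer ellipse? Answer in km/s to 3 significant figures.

The Hohmann ellipse has a_t = (r₁ + r₂)/2 = 16570 km.
At apoapsis, r = 28800 km.
Vis-viva: v = √[μ(2/r − 1/a_t)] = √[42830 × (2/28800 − 1/16570)] = 0.6241 km/s.

v = 0.624 km/s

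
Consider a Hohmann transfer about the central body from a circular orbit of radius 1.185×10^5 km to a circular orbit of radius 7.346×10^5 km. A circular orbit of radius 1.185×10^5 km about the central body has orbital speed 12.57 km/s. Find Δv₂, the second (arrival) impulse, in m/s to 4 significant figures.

From the circular-orbit relation v² = μ/r at r = 1.185×10^5 km: μ = v²r = (12.57)² × 1.185×10^5 = 1.87236×10^7 km³/s².
Transfer-ellipse semi-major axis a_t = (r₁ + r₂)/2 = (1.185×10^5 + 7.346×10^5)/2 = 4.2655×10^5 km.
On the circular orbit at r = 7.346×10^5 km, v_c = √(μ/r) = 5.049 km/s.
Vis-viva on the transfer ellipse at r = 7.346×10^5 km gives v_t = √[μ(2/r − 1/a_t)] = 2.661 km/s.
Δv₂ = |v_t − v_c| = |2.661 − 5.049| = 2.388 km/s.

Δv₂ = 2388 m/s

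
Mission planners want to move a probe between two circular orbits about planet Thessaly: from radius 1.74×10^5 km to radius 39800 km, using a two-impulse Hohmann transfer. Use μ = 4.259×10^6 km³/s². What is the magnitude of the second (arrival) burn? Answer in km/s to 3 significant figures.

Δv₂ = 2.85 km/s

Semi-major axis of the transfer orbit: a_t = (1.740×10^5 + 39800)/2 = 1.069×10^5 km.
On the circular orbit at r = 39800 km, v_c = √(μ/r) = 10.345 km/s.
Vis-viva on the transfer ellipse at r = 39800 km gives v_t = √[μ(2/r − 1/a_t)] = 13.198 km/s.
Δv₂ = |v_t − v_c| = |13.198 − 10.345| = 2.853 km/s.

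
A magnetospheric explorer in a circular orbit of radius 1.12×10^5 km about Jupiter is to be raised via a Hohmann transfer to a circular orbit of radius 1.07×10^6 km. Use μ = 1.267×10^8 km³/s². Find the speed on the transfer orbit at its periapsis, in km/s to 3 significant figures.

v = 45.3 km/s

Semi-major axis of the transfer orbit: a_t = (1.120×10^5 + 1.070×10^6)/2 = 5.910×10^5 km.
The periapsis of the transfer ellipse is at r = 1.120×10^5 km.
From the vis-viva equation, v = √[μ(2/r − 1/a_t)] = 45.26 km/s.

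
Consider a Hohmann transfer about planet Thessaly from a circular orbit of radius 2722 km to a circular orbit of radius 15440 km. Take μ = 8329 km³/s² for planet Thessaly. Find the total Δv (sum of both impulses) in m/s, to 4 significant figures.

Δv = 864.0 m/s

Semi-major axis of the transfer orbit: a_t = (2722 + 15440)/2 = 9081 km.
At r₁ the circular-orbit speed is v₁ = √(μ/r₁) = 1.749252 km/s.
Transfer-orbit speed at r₁ (v² = μ(2/r − 1/a)): v_p = √[μ(2/r₁ − 1/a_t)] = 2.280915 km/s.
First burn Δv₁ = |v_p − v₁| = 0.53166 km/s.
At r₂, v₂ = √(μ/r₂) = 0.734468 km/s.
Transfer-orbit speed at r₂: v_a = √[μ(2/r₂ − 1/a_t)] = 0.402115 km/s.
Second burn Δv₂ = |v₂ − v_a| = 0.33235 km/s.
Total Δv = Δv₁ + Δv₂ = 0.8640 km/s.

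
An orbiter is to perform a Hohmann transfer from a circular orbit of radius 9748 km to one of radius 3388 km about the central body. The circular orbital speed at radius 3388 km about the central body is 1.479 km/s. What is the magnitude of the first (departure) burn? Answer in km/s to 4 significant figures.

Δv₁ = 0.2457 km/s

From the circular-orbit relation v² = μ/r at r = 3388 km: μ = v²r = (1.479)² × 3388 = 7411.05 km³/s².
Transfer-ellipse semi-major axis a_t = (r₁ + r₂)/2 = (9748 + 3388)/2 = 6568 km.
Circular speed at r = 9748 km: v_c = √(μ/r) = 0.8719 km/s.
Transfer-orbit speed at the same r (vis-viva, a = a_t): v_t = √[μ(2/r − 1/a_t)] = 0.6262 km/s.
Δv₁ = |v_t − v_c| = |0.6262 − 0.8719| = 0.2457 km/s.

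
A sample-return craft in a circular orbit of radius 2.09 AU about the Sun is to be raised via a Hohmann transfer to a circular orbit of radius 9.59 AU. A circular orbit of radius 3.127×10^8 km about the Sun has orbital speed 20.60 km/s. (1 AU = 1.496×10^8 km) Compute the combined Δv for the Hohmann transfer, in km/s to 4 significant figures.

From the circular-orbit relation v² = μ/r at r = 3.127×10^8 km: μ = v²r = (20.60)² × 3.127×10^8 = 1.32697×10^11 km³/s².
In km: r₁ = 2.09 × 1.496×10^8 = 3.12664×10^8 km; r₂ = 9.59 × 1.496×10^8 = 1.434664×10^9 km.
The Hohmann ellipse has a_t = (r₁ + r₂)/2 = 8.73664×10^8 km.
Circular speed at r₁: v₁ = √(μ/r₁) = √(1.32697×10^11/3.12664×10^8) = 20.601 km/s.
On the transfer ellipse at r₁, vis-viva gives v_p = √[μ(2/r₁ − 1/a_t)] = 26.399 km/s.
First burn Δv₁ = |v_p − v₁| = 5.798 km/s.
At r₂, v₂ = √(μ/r₂) = 9.617 km/s.
Transfer-orbit speed at r₂: v_a = √[μ(2/r₂ − 1/a_t)] = 5.753 km/s.
Second burn Δv₂ = |v₂ − v_a| = 3.864 km/s.
Δv = Δv₁ + Δv₂ = 5.798 + 3.864 = 9.662 km/s.

Δv = 9.662 km/s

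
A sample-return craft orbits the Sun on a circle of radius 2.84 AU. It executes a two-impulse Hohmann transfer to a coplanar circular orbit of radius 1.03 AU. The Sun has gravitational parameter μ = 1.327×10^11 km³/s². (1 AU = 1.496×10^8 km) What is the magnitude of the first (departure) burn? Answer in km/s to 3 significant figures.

Δv₁ = 4.78 km/s

In km: r₁ = 2.84 × 1.496×10^8 = 4.24864×10^8 km; r₂ = 1.03 × 1.496×10^8 = 1.54088×10^8 km.
Semi-major axis of the transfer orbit: a_t = (4.24864×10^8 + 1.54088×10^8)/2 = 2.89476×10^8 km.
On the circular orbit at r = 4.24864×10^8 km, v_c = √(μ/r) = 17.673 km/s.
Vis-viva on the transfer ellipse at r = 4.24864×10^8 km gives v_t = √[μ(2/r − 1/a_t)] = 12.894 km/s.
Δv₁ = |v_t − v_c| = |12.894 − 17.673| = 4.779 km/s.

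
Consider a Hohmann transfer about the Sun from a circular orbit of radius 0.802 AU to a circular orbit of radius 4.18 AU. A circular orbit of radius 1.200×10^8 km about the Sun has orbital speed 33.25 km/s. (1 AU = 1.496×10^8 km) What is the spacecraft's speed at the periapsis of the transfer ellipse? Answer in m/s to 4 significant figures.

v = 43080 m/s

From the circular-orbit relation v² = μ/r at r = 1.200×10^8 km: μ = v²r = (33.25)² × 1.200×10^8 = 1.32668×10^11 km³/s².
In km: r₁ = 0.802 × 1.496×10^8 = 1.199792×10^8 km; r₂ = 4.18 × 1.496×10^8 = 6.25328×10^8 km.
Semi-major axis of the transfer orbit: a_t = (1.199792×10^8 + 6.25328×10^8)/2 = 3.726536×10^8 km.
The periapsis of the transfer ellipse is at r = 1.199792×10^8 km.
Vis-viva: v = √[μ(2/r − 1/a_t)] = √[1.32668×10^11 × (2/1.199792×10^8 − 1/3.726536×10^8)] = 43.08 km/s.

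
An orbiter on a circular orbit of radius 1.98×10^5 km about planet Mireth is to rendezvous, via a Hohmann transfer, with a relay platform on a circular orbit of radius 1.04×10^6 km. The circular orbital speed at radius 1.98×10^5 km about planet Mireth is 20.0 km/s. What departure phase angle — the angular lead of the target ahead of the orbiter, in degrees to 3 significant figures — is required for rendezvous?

φ = 97.3°

From the circular-orbit relation v² = μ/r at r = 1.98×10^5 km: μ = v²r = (20.0)² × 1.98×10^5 = 7.92000×10^7 km³/s².
Transfer-ellipse semi-major axis a_t = (r₁ + r₂)/2 = (1.980×10^5 + 1.040×10^6)/2 = 6.190×10^5 km.
Transfer time t = π√(a_t³/μ) = 1.71919×10^5 s.
Target angular speed ω₂ = √(μ/r₂³) = 8.39098×10^-6 rad/s.
Angle swept by the target during transfer: ω₂·t = 1.44257 rad = 82.653°.
Arrival is 180° from departure on the ellipse, so φ = 180° − 82.653° = 97.3°.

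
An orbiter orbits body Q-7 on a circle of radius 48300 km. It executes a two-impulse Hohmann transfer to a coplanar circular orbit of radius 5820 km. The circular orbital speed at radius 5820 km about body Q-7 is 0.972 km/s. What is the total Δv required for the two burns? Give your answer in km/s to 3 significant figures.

Δv = 0.508 km/s

From the circular-orbit relation v² = μ/r at r = 5820 km: μ = v²r = (0.972)² × 5820 = 5498.64 km³/s².
Semi-major axis of the transfer orbit: a_t = (48300 + 5820)/2 = 27060 km.
Circular speed at r₁: v₁ = √(μ/r₁) = √(5498.64/48300) = 0.3374 km/s.
Transfer-orbit speed at r₁ (vis-viva equation): v_a = √[μ(2/r₁ − 1/a_t)] = 0.1565 km/s.
First burn Δv₁ = |v_a − v₁| = 0.1809 km/s.
Circular speed at r₂: v₂ = √(μ/r₂) = 0.97200 km/s.
Transfer-orbit speed at r₂: v_p = √[μ(2/r₂ − 1/a_t)] = 1.2986 km/s.
Second burn Δv₂ = |v₂ − v_p| = 0.3266 km/s.
Δv = Δv₁ + Δv₂ = 0.1809 + 0.3266 = 0.5075 km/s.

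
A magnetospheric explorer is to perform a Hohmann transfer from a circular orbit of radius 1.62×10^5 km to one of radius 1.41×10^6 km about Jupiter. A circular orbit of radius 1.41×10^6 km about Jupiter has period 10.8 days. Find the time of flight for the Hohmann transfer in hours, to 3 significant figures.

t = 53.9 hours

From Kepler's third law T² = 4π²r³/μ at r = 1.41×10^6 km, T = 10.8 days = 10.8 × 86400 s = 9.3312×10^5 s: μ = 4π²r³/T² = 1.27099×10^8 km³/s².
Semi-major axis of the transfer orbit: a_t = (1.620×10^5 + 1.410×10^6)/2 = 7.860×10^5 km.
By Kepler's third law the transfer-orbit period is T = 2π√(a_t³/μ), so t = T/2 = 1.942×10^5 s.
Converting: 1.942×10^5 s ÷ 3600 s/hour = 53.9 hours.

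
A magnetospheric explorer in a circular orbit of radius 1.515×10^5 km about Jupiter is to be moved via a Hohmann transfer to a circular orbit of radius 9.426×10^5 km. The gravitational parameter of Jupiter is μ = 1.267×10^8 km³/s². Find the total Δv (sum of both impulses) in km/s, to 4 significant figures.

The Hohmann ellipse has a_t = (r₁ + r₂)/2 = 5.4705×10^5 km.
Circular speed at r₁: v₁ = √(μ/r₁) = √(1.267×10^8/1.515×10^5) = 28.9189 km/s.
On the transfer ellipse at r₁, v² = μ(2/r − 1/a) gives v_p = √[μ(2/r₁ − 1/a_t)] = 37.9605 km/s.
First burn Δv₁ = |v_p − v₁| = 9.0416 km/s.
At r₂, v₂ = √(μ/r₂) = 11.59377 km/s.
Transfer-orbit speed at r₂: v_a = √[μ(2/r₂ − 1/a_t)] = 6.101230 km/s.
Second burn Δv₂ = |v₂ − v_a| = 5.4925 km/s.
Δv = Δv₁ + Δv₂ = 9.0416 + 5.4925 = 14.53 km/s.

Δv = 14.53 km/s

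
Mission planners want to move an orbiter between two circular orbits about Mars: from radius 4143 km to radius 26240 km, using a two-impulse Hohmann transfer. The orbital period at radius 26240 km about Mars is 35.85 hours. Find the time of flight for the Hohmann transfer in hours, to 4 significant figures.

t = 7.896 hours

From Kepler's third law T² = 4π²r³/μ at r = 26240 km, T = 35.85 hours = 35.85 × 3600 s = 1.2906×10^5 s: μ = 4π²r³/T² = 42822.1 km³/s².
The Hohmann ellipse has a_t = (r₁ + r₂)/2 = 15191.5 km.
Half the transfer-orbit period gives t = π√(a_t³/μ) = 28426 s.
Converting: 28426 s ÷ 3600 s/hour = 7.896 hours.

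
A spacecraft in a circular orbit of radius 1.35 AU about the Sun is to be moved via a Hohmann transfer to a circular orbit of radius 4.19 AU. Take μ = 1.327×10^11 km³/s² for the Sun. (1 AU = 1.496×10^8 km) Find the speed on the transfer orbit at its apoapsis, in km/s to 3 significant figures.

v = 10.2 km/s

In km: r₁ = 1.35 × 1.496×10^8 = 2.0196×10^8 km; r₂ = 4.19 × 1.496×10^8 = 6.26824×10^8 km.
The Hohmann ellipse has a_t = (r₁ + r₂)/2 = 4.14392×10^8 km.
The apoapsis of the transfer ellipse is at r = 6.26824×10^8 km.
Vis-viva: v = √[μ(2/r − 1/a_t)] = √[1.327×10^11 × (2/6.26824×10^8 − 1/4.14392×10^8)] = 10.16 km/s.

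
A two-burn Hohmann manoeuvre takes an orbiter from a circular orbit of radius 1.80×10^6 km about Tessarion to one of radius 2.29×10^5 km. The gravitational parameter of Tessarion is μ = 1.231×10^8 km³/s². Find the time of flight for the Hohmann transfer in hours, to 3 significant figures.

t = 80.4 hours

The Hohmann ellipse has a_t = (r₁ + r₂)/2 = 1.0145×10^6 km.
Half the transfer-orbit period gives t = π√(a_t³/μ) = 2.893×10^5 s.
Converting: 2.893×10^5 s ÷ 3600 s/hour = 80.4 hours.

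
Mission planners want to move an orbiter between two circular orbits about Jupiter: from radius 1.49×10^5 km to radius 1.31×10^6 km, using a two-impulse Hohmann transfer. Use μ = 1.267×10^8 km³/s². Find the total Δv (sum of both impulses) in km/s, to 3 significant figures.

Δv = 15.3 km/s

The Hohmann ellipse has a_t = (r₁ + r₂)/2 = 7.295×10^5 km.
Circular speed at r₁: v₁ = √(μ/r₁) = √(1.267×10^8/1.490×10^5) = 29.161 km/s.
Transfer-orbit speed at r₁ (vis-viva equation): v_p = √[μ(2/r₁ − 1/a_t)] = 39.077 km/s.
First burn Δv₁ = |v_p − v₁| = 9.916 km/s.
Circular speed at r₂: v₂ = √(μ/r₂) = 9.835 km/s.
Transfer-orbit speed at r₂: v_a = √[μ(2/r₂ − 1/a_t)] = 4.445 km/s.
Second burn Δv₂ = |v₂ − v_a| = 5.390 km/s.
Δv = Δv₁ + Δv₂ = 9.916 + 5.390 = 15.31 km/s.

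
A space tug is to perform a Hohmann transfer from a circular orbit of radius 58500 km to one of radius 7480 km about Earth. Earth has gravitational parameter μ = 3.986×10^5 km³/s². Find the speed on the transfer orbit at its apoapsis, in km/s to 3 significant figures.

Transfer-ellipse semi-major axis a_t = (r₁ + r₂)/2 = (58500 + 7480)/2 = 32990 km.
At apoapsis, r = 58500 km.
From the vis-viva equation, v = √[μ(2/r − 1/a_t)] = 1.243 km/s.

v = 1.24 km/s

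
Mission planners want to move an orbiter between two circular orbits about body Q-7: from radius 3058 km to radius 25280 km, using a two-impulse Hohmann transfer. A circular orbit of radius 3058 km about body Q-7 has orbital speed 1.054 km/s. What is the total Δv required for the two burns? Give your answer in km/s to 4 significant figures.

Δv = 0.5501 km/s

From the circular-orbit relation v² = μ/r at r = 3058 km: μ = v²r = (1.054)² × 3058 = 3397.18 km³/s².
Semi-major axis of the transfer orbit: a_t = (3058 + 25280)/2 = 14169 km.
At r₁ the circular-orbit speed is v₁ = √(μ/r₁) = 1.05400 km/s.
On the transfer ellipse at r₁, vis-viva equation gives v_p = √[μ(2/r₁ − 1/a_t)] = 1.40786 km/s.
First burn Δv₁ = |v_p − v₁| = 0.35386 km/s.
At r₂, v₂ = √(μ/r₂) = 0.36658 km/s.
Transfer-orbit speed at r₂: v_a = √[μ(2/r₂ − 1/a_t)] = 0.17030 km/s.
Second burn Δv₂ = |v₂ − v_a| = 0.19628 km/s.
Total Δv = Δv₁ + Δv₂ = 0.5501 km/s.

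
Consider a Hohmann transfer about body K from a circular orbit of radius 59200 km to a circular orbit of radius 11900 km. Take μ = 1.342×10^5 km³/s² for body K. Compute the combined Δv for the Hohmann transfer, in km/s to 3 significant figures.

Transfer-ellipse semi-major axis a_t = (r₁ + r₂)/2 = (59200 + 11900)/2 = 35550 km.
At r₁ the circular-orbit speed is v₁ = √(μ/r₁) = 1.5056 km/s.
On the transfer ellipse at r₁, vis-viva equation gives v_a = √[μ(2/r₁ − 1/a_t)] = 0.87110 km/s.
First burn Δv₁ = |v_a − v₁| = 0.6345 km/s.
At r₂, v₂ = √(μ/r₂) = 3.3582 km/s.
Transfer-orbit speed at r₂: v_p = √[μ(2/r₂ − 1/a_t)] = 4.3336 km/s.
Second burn Δv₂ = |v₂ − v_p| = 0.9754 km/s.
Total Δv = Δv₁ + Δv₂ = 1.610 km/s.

Δv = 1.61 km/s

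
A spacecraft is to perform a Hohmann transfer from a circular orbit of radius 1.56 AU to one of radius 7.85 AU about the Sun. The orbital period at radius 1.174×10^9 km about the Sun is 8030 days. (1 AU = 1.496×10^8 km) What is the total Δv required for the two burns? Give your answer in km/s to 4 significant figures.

Δv = 11.46 km/s

From Kepler's third law T² = 4π²r³/μ at r = 1.174×10^9 km, T = 8030 days = 8030 × 86400 s = 6.93792×10^8 s: μ = 4π²r³/T² = 1.32711×10^11 km³/s².
In km: r₁ = 1.56 × 1.496×10^8 = 2.33376×10^8 km; r₂ = 7.85 × 1.496×10^8 = 1.17436×10^9 km.
Semi-major axis of the transfer orbit: a_t = (2.33376×10^8 + 1.17436×10^9)/2 = 7.03868×10^8 km.
At r₁ the circular-orbit speed is v₁ = √(μ/r₁) = 23.8465 km/s.
Transfer-orbit speed at r₁ (v² = μ(2/r − 1/a)): v_p = √[μ(2/r₁ − 1/a_t)] = 30.8021 km/s.
First burn Δv₁ = |v_p − v₁| = 6.9556 km/s.
At r₂, v₂ = √(μ/r₂) = 10.6305 km/s.
Transfer-orbit speed at r₂: v_a = √[μ(2/r₂ − 1/a_t)] = 6.12117 km/s.
Second burn Δv₂ = |v₂ − v_a| = 4.5093 km/s.
Total Δv = Δv₁ + Δv₂ = 11.46 km/s.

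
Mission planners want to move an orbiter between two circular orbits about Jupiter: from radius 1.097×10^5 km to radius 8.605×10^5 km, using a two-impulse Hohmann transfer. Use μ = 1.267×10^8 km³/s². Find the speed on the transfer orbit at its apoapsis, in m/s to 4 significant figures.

Semi-major axis of the transfer orbit: a_t = (1.097×10^5 + 8.605×10^5)/2 = 4.851×10^5 km.
At apoapsis, r = 8.605×10^5 km.
Applying v² = μ(2/r − 1/a_t): v = 5.770 km/s.

v = 5770 m/s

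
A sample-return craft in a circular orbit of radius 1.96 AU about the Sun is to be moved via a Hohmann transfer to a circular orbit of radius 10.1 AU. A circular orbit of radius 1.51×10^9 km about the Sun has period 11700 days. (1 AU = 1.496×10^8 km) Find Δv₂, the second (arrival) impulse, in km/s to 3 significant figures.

Δv₂ = 4.03 km/s

From Kepler's third law T² = 4π²r³/μ at r = 1.51×10^9 km, T = 11700 days = 11700 × 86400 s = 1.01088×10^9 s: μ = 4π²r³/T² = 1.33012×10^11 km³/s².
In km: r₁ = 1.96 × 1.496×10^8 = 2.93216×10^8 km; r₂ = 10.1 × 1.496×10^8 = 1.51096×10^9 km.
Transfer-ellipse semi-major axis a_t = (r₁ + r₂)/2 = (2.93216×10^8 + 1.51096×10^9)/2 = 9.02088×10^8 km.
On the circular orbit at r = 1.51096×10^9 km, v_c = √(μ/r) = 9.3825 km/s.
Transfer-orbit speed at the same r (vis-viva, a = a_t): v_t = √[μ(2/r − 1/a_t)] = 5.3492 km/s.
Δv₂ = |v_t − v_c| = |5.3492 − 9.3825| = 4.033 km/s.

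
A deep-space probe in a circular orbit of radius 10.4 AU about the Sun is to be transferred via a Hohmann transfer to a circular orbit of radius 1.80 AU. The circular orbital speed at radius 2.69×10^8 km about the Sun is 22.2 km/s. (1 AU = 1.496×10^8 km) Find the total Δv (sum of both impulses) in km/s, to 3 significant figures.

Δv = 11.0 km/s

From the circular-orbit relation v² = μ/r at r = 2.69×10^8 km: μ = v²r = (22.2)² × 2.69×10^8 = 1.32574×10^11 km³/s².
In km: r₁ = 10.4 × 1.496×10^8 = 1.55584×10^9 km; r₂ = 1.80 × 1.496×10^8 = 2.6928×10^8 km.
Transfer-ellipse semi-major axis a_t = (r₁ + r₂)/2 = (1.55584×10^9 + 2.6928×10^8)/2 = 9.1256×10^8 km.
Circular speed at r₁: v₁ = √(μ/r₁) = √(1.32574×10^11/1.55584×10^9) = 9.231 km/s.
On the transfer ellipse at r₁, vis-viva equation gives v_a = √[μ(2/r₁ − 1/a_t)] = 5.014 km/s.
First burn Δv₁ = |v_a − v₁| = 4.217 km/s.
Circular speed at r₂: v₂ = √(μ/r₂) = 22.188 km/s.
Transfer-orbit speed at r₂: v_p = √[μ(2/r₂ − 1/a_t)] = 28.972 km/s.
Second burn Δv₂ = |v₂ − v_p| = 6.784 km/s.
Δv = Δv₁ + Δv₂ = 4.217 + 6.784 = 11.00 km/s.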